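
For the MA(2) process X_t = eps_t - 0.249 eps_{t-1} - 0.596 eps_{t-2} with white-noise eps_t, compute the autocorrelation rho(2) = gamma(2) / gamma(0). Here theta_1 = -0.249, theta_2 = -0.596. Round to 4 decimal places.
\rho(2) = -0.4205

For an MA(q) process with theta_0 = 1, the autocovariance is
  gamma(k) = sigma^2 * sum_{i=0..q-k} theta_i * theta_{i+k},
and rho(k) = gamma(k) / gamma(0). Sigma^2 cancels.
  numerator   = (1)*(-0.596) = -0.596.
  denominator = (1)^2 + (-0.249)^2 + (-0.596)^2 = 1.417217.
  rho(2) = -0.596 / 1.417217 = -0.4205.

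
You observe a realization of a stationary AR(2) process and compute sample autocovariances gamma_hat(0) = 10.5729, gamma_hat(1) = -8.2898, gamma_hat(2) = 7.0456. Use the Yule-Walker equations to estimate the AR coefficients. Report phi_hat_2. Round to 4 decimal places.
\hat\phi_{2} = 0.1340

The Yule-Walker equations for an AR(p) process read, in matrix form,
  Gamma_p phi = r_p,   with   (Gamma_p)_{ij} = gamma(|i - j|),
                       (r_p)_i = gamma(i),   i,j = 1..p.
Substitute the sample gammas (Toeplitz matrix and right-hand side of size 2):
  Gamma_p = [[10.5729, -8.2898], [-8.2898, 10.5729]]
  r_p     = [-8.2898, 7.0456]
Written out:
  10.5729 phi_1 - 8.2898 phi_2 = -8.2898
  -8.2898 phi_1 + 10.5729 phi_2 = 7.0456
Solve by Cramer's rule:
  det = gamma(0)^2 - gamma(1)^2 = (10.5729)^2 - (-8.2898)^2 = 111.78621441 - 68.72078404 = 43.06543037
  phi_hat_1 = [gamma(1) gamma(0) - gamma(1) gamma(2)] / det = [(-8.2898)(10.5729) - (-8.2898)(7.0456)] / 43.06543037 = -29.24061154 / 43.06543037 = -0.679
  phi_hat_2 = [gamma(0) gamma(2) - gamma(1)^2] / det = [(10.5729)(7.0456) - (-8.2898)^2] / 43.06543037 = 5.7716402 / 43.06543037 = 0.134
So phi_hat = [-0.6790, 0.1340].
Therefore phi_hat_2 = 0.1340.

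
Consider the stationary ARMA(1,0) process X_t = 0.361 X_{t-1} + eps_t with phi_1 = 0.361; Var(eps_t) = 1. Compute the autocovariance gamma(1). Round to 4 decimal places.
\gamma(1) = 0.4151

Multiply the model equation by X_{t-k} and take expectations. With theta_0 = psi_0 = 1 and psi_j the MA(infinity) weights, this gives
  gamma(k) - sum_i phi_i gamma(k-i) = c_k,
  c_k = sigma^2 * sum_{j=k..q} theta_j psi_{j-k}   (c_k = 0 for k > q),
using gamma(-m) = gamma(m).
Pure AR (q = 0): c_0 = sigma^2 = 1, c_k = 0 for k >= 1.
Equations for k = 0 and k = 1 (AR order 1):
  gamma(0) = phi_1 gamma(1) + c_0
  gamma(1) = phi_1 gamma(0) + c_1
Substituting the second into the first: gamma(0) (1 - phi_1^2) = c_0 + phi_1 c_1, so
  gamma(0) = c_0 / (1 - phi_1^2) = 1 / (1 - (0.361)^2) = 1 / 0.869679 = 1.14985.
  gamma(1) = phi_1 gamma(0) = (0.361)(1.14985) = 0.415096.
Therefore gamma(1) = 0.4151 (to 4 decimal places).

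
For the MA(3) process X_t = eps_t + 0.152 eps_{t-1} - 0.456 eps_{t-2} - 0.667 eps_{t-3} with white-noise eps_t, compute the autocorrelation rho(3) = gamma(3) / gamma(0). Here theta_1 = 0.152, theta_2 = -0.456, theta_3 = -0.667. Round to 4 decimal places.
\rho(3) = -0.3980

For an MA(q) process with theta_0 = 1, the autocovariance is
  gamma(k) = sigma^2 * sum_{i=0..q-k} theta_i * theta_{i+k},
and rho(k) = gamma(k) / gamma(0). Sigma^2 cancels.
  numerator   = (1)*(-0.667) = -0.667.
  denominator = (1)^2 + (0.152)^2 + (-0.456)^2 + (-0.667)^2 = 1.675929.
  rho(3) = -0.667 / 1.675929 = -0.3980.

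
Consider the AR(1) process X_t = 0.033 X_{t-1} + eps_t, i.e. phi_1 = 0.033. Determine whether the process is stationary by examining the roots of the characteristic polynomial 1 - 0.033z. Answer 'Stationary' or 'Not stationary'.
\text{Stationary}

The AR(p) characteristic polynomial is P(z) = 1 - 0.033z.
Stationarity requires all roots to lie outside the unit circle, i.e. |z| > 1 for every root.
This is linear in z: 1 + (-0.033) z = 0  =>  z = -1/(-0.033) = 30.30303,  |z| = 30.30303.
Moduli of all roots: 30.3030.
All moduli strictly greater than 1? Yes.
Verdict: Stationary.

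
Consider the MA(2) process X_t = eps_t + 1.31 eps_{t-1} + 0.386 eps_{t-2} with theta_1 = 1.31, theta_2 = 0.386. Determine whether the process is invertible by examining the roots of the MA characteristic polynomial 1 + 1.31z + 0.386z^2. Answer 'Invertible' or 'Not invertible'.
\text{Invertible}

The MA(q) characteristic polynomial is P(z) = 1 + 1.31z + 0.386z^2.
Invertibility requires all roots to lie outside the unit circle, i.e. |z| > 1 for every root.
Set 1 + (1.31) z + (0.386) z^2 = 0, i.e. a z^2 + b z + c = 0 with a = 0.386, b = 1.31, c = 1.
Discriminant D = b^2 - 4ac = (1.31)^2 - 4*(0.386)*1 = 1.7161 - (1.544) = 0.1721.
D >= 0, so the roots are real: z = (-b +/- sqrt(D)) / (2a) = (-1.31 +/- 0.414849) / (0.772).
  z_1 = (-1.31 + 0.414849) / (0.772) = -1.1595,   |z_1| = 1.1595.
  z_2 = (-1.31 - 0.414849) / (0.772) = -2.2343,   |z_2| = 2.2343.
Moduli of all roots: 1.1595, 2.2343.
All moduli strictly greater than 1? Yes.
Verdict: Invertible.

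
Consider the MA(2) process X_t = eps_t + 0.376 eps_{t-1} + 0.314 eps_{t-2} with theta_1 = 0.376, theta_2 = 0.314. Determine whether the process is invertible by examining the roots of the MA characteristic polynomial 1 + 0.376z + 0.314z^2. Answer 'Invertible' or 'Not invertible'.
\text{Invertible}

The MA(q) characteristic polynomial is P(z) = 1 + 0.376z + 0.314z^2.
Invertibility requires all roots to lie outside the unit circle, i.e. |z| > 1 for every root.
Set 1 + (0.376) z + (0.314) z^2 = 0, i.e. a z^2 + b z + c = 0 with a = 0.314, b = 0.376, c = 1.
Discriminant D = b^2 - 4ac = (0.376)^2 - 4*(0.314)*1 = 0.141376 - (1.256) = -1.114624.
D < 0, so the roots are the complex-conjugate pair z = (-b +/- i sqrt(-D)) / (2a) = -0.5987 +/- 1.6811i.
For a conjugate pair |z|^2 = z * conj(z) = (product of roots) = c/a = 1/(0.314) = 3.184713, so |z| = sqrt(3.184713) = 1.7846 for both roots.
Moduli of all roots: 1.7846, 1.7846.
All moduli strictly greater than 1? Yes.
Verdict: Invertible.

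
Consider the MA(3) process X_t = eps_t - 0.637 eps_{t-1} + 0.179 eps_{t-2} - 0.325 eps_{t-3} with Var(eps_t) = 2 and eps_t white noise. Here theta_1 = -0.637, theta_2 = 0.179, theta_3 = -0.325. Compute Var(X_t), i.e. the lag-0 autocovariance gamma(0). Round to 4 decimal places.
\gamma(0) = 3.0869

For an MA(q) process X_t = eps_t + sum_i theta_i eps_{t-i} with
Var(eps_t) = sigma^2, the variance is
  gamma(0) = sigma^2 * (1 + sum_i theta_i^2).
  sum_i theta_i^2 = (-0.637)^2 + (0.179)^2 + (-0.325)^2 = 0.405769 + 0.032041 + 0.105625 = 0.543435.
  gamma(0) = 2 * (1 + 0.543435) = 2 * 1.543435 = 3.08687, which rounds to 3.0869.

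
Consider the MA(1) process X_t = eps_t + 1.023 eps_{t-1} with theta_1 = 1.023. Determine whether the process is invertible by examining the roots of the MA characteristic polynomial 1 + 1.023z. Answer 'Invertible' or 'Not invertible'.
\text{Not invertible}

The MA(q) characteristic polynomial is P(z) = 1 + 1.023z.
Invertibility requires all roots to lie outside the unit circle, i.e. |z| > 1 for every root.
This is linear in z: 1 + (1.023) z = 0  =>  z = -1/(1.023) = -0.977517,  |z| = 0.977517.
Moduli of all roots: 0.9775.
All moduli strictly greater than 1? No.
Verdict: Not invertible.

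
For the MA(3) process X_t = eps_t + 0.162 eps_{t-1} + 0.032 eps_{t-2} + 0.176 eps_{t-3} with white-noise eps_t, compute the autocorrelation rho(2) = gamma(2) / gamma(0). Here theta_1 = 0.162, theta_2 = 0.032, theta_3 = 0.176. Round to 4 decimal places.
\rho(2) = 0.0572

For an MA(q) process with theta_0 = 1, the autocovariance is
  gamma(k) = sigma^2 * sum_{i=0..q-k} theta_i * theta_{i+k},
and rho(k) = gamma(k) / gamma(0). Sigma^2 cancels.
  numerator   = (1)*(0.032) + (0.162)*(0.176) = 0.060512.
  denominator = (1)^2 + (0.162)^2 + (0.032)^2 + (0.176)^2 = 1.058244.
  rho(2) = 0.060512 / 1.058244 = 0.0572.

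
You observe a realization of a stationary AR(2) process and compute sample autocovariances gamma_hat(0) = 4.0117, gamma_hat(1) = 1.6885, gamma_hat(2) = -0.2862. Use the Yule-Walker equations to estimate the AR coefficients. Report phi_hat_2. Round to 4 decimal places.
\hat\phi_{2} = -0.3020

The Yule-Walker equations for an AR(p) process read, in matrix form,
  Gamma_p phi = r_p,   with   (Gamma_p)_{ij} = gamma(|i - j|),
                       (r_p)_i = gamma(i),   i,j = 1..p.
Substitute the sample gammas (Toeplitz matrix and right-hand side of size 2):
  Gamma_p = [[4.0117, 1.6885], [1.6885, 4.0117]]
  r_p     = [1.6885, -0.2862]
Written out:
  4.0117 phi_1 + 1.6885 phi_2 = 1.6885
  1.6885 phi_1 + 4.0117 phi_2 = -0.2862
Solve by Cramer's rule:
  det = gamma(0)^2 - gamma(1)^2 = (4.0117)^2 - (1.6885)^2 = 16.09373689 - 2.85103225 = 13.24270464
  phi_hat_1 = [gamma(1) gamma(0) - gamma(1) gamma(2)] / det = [(1.6885)(4.0117) - (1.6885)(-0.2862)] / 13.24270464 = 7.25700415 / 13.24270464 = 0.548
  phi_hat_2 = [gamma(0) gamma(2) - gamma(1)^2] / det = [(4.0117)(-0.2862) - (1.6885)^2] / 13.24270464 = -3.99918079 / 13.24270464 = -0.302
So phi_hat = [0.5480, -0.3020].
Therefore phi_hat_2 = -0.3020.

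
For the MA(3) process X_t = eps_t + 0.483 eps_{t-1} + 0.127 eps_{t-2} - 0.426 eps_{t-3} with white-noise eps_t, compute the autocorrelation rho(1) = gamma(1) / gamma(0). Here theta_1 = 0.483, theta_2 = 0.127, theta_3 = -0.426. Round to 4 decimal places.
\rho(1) = 0.3426

For an MA(q) process with theta_0 = 1, the autocovariance is
  gamma(k) = sigma^2 * sum_{i=0..q-k} theta_i * theta_{i+k},
and rho(k) = gamma(k) / gamma(0). Sigma^2 cancels.
  numerator   = (1)*(0.483) + (0.483)*(0.127) + (0.127)*(-0.426) = 0.490239.
  denominator = (1)^2 + (0.483)^2 + (0.127)^2 + (-0.426)^2 = 1.430894.
  rho(1) = 0.490239 / 1.430894 = 0.3426.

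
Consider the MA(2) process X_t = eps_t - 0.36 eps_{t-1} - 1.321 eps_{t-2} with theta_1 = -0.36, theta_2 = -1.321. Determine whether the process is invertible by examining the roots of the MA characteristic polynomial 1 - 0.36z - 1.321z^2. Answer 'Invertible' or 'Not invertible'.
\text{Not invertible}

The MA(q) characteristic polynomial is P(z) = 1 - 0.36z - 1.321z^2.
Invertibility requires all roots to lie outside the unit circle, i.e. |z| > 1 for every root.
Set 1 + (-0.36) z + (-1.321) z^2 = 0, i.e. a z^2 + b z + c = 0 with a = -1.321, b = -0.36, c = 1.
Discriminant D = b^2 - 4ac = (-0.36)^2 - 4*(-1.321)*1 = 0.1296 - (-5.284) = 5.4136.
D >= 0, so the roots are real: z = (-b +/- sqrt(D)) / (2a) = (0.36 +/- 2.326714) / (-2.642).
  z_1 = (0.36 + 2.326714) / (-2.642) = -1.0169,   |z_1| = 1.0169.
  z_2 = (0.36 - 2.326714) / (-2.642) = 0.7444,   |z_2| = 0.7444.
Moduli of all roots: 1.0169, 0.7444.
All moduli strictly greater than 1? No.
Verdict: Not invertible.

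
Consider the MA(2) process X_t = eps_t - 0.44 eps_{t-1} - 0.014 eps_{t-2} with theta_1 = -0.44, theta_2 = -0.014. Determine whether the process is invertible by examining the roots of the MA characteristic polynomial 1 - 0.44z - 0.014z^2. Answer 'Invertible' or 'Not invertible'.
\text{Invertible}

The MA(q) characteristic polynomial is P(z) = 1 - 0.44z - 0.014z^2.
Invertibility requires all roots to lie outside the unit circle, i.e. |z| > 1 for every root.
Set 1 + (-0.44) z + (-0.014) z^2 = 0, i.e. a z^2 + b z + c = 0 with a = -0.014, b = -0.44, c = 1.
Discriminant D = b^2 - 4ac = (-0.44)^2 - 4*(-0.014)*1 = 0.1936 - (-0.056) = 0.2496.
D >= 0, so the roots are real: z = (-b +/- sqrt(D)) / (2a) = (0.44 +/- 0.4996) / (-0.028).
  z_1 = (0.44 + 0.4996) / (-0.028) = -33.5571,   |z_1| = 33.5571.
  z_2 = (0.44 - 0.4996) / (-0.028) = 2.1286,   |z_2| = 2.1286.
Moduli of all roots: 33.5571, 2.1286.
All moduli strictly greater than 1? Yes.
Verdict: Invertible.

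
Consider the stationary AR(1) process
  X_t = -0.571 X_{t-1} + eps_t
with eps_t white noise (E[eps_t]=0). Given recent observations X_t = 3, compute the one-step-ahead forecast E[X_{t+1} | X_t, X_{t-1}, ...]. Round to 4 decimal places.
E[X_{t+1} \mid \mathcal F_t] = -1.7130

For an AR(p) model X_t = c + sum_i phi_i X_{t-i} + eps_t, the
one-step-ahead conditional mean is
  E[X_{t+1} | X_t, ...] = c + sum_i phi_i X_{t+1-i}.
Substitute known values:
  E[X_{t+1} | ...] = (-0.571) * (3)
                   = -1.7130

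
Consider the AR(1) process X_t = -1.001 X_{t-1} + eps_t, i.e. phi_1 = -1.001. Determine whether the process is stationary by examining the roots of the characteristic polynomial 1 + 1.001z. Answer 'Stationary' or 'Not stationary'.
\text{Not stationary}

The AR(p) characteristic polynomial is P(z) = 1 + 1.001z.
Stationarity requires all roots to lie outside the unit circle, i.e. |z| > 1 for every root.
This is linear in z: 1 + (1.001) z = 0  =>  z = -1/(1.001) = -0.999001,  |z| = 0.999001.
Moduli of all roots: 0.9990.
All moduli strictly greater than 1? No.
Verdict: Not stationary.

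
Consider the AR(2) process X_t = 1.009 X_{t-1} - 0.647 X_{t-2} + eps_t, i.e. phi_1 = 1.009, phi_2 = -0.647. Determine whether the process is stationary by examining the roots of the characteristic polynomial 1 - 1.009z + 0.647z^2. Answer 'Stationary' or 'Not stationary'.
\text{Stationary}

The AR(p) characteristic polynomial is P(z) = 1 - 1.009z + 0.647z^2.
Stationarity requires all roots to lie outside the unit circle, i.e. |z| > 1 for every root.
Set 1 + (-1.009) z + (0.647) z^2 = 0, i.e. a z^2 + b z + c = 0 with a = 0.647, b = -1.009, c = 1.
Discriminant D = b^2 - 4ac = (-1.009)^2 - 4*(0.647)*1 = 1.018081 - (2.588) = -1.569919.
D < 0, so the roots are the complex-conjugate pair z = (-b +/- i sqrt(-D)) / (2a) = 0.7798 +/- 0.9683i.
For a conjugate pair |z|^2 = z * conj(z) = (product of roots) = c/a = 1/(0.647) = 1.545595, so |z| = sqrt(1.545595) = 1.2432 for both roots.
Moduli of all roots: 1.2432, 1.2432.
All moduli strictly greater than 1? Yes.
Verdict: Stationary.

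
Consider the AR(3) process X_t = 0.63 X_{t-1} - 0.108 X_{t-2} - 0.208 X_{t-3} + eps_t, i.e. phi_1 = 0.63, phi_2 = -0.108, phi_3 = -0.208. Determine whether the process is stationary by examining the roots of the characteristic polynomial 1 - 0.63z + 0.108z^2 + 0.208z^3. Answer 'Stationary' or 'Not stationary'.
\text{Stationary}

The AR(p) characteristic polynomial is P(z) = 1 - 0.63z + 0.108z^2 + 0.208z^3.
Stationarity requires all roots to lie outside the unit circle, i.e. |z| > 1 for every root.
Degree 3: look for a simple real root z0 first, then factor out (1 - z/z0) and solve the remaining quadratic.
Testing z0 = -2.5: P(-2.5) = 1 + (-0.63)(-2.5) + (0.108)(-2.5)^2 + (0.208)(-2.5)^3
  = 1 + (1.575) + (0.675) + (-3.25) = 0.  So z_0 = -2.5 is a root, |z_0| = 2.5.
Divide out the factor (1 + 0.4 z) = (1 - z/z0) (since 1/z0 = -0.4):
  P(z) = (1 + 0.4 z)(1 + (-1.03) z + (0.52) z^2)
  [check: z-coef -1.03 - (-0.4) = -0.63; z^2-coef 0.52 - (-0.4)(-1.03) = 0.108; z^3-coef -(-0.4)(0.52) = 0.208.]
Remaining roots from the quadratic factor 1 + (-1.03) z + (0.52) z^2:
  Set 1 + (-1.03) z + (0.52) z^2 = 0, i.e. a z^2 + b z + c = 0 with a = 0.52, b = -1.03, c = 1.
  Discriminant D = b^2 - 4ac = (-1.03)^2 - 4*(0.52)*1 = 1.0609 - (2.08) = -1.0191.
  D < 0, so the roots are the complex-conjugate pair z = (-b +/- i sqrt(-D)) / (2a) = 0.9904 +/- 0.9707i.
  For a conjugate pair |z|^2 = z * conj(z) = (product of roots) = c/a = 1/(0.52) = 1.923077, so |z| = sqrt(1.923077) = 1.3868 for both roots.
Moduli of all roots: 2.5000, 1.3868, 1.3868.
All moduli strictly greater than 1? Yes.
Verdict: Stationary.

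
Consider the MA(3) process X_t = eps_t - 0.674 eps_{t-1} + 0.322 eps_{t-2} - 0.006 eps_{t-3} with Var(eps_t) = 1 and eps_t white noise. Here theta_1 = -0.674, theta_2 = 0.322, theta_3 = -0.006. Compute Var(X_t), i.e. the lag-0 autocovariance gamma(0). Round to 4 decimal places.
\gamma(0) = 1.5580

For an MA(q) process X_t = eps_t + sum_i theta_i eps_{t-i} with
Var(eps_t) = sigma^2, the variance is
  gamma(0) = sigma^2 * (1 + sum_i theta_i^2).
  sum_i theta_i^2 = (-0.674)^2 + (0.322)^2 + (-0.006)^2 = 0.454276 + 0.103684 + 0.000036 = 0.557996.
  gamma(0) = 1 * (1 + 0.557996) = 1 * 1.557996 = 1.557996, which rounds to 1.5580.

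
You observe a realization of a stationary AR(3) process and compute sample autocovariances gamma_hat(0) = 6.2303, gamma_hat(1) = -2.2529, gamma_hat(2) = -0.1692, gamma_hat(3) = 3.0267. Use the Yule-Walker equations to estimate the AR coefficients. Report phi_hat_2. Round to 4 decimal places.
\hat\phi_{2} = 0.0260

The Yule-Walker equations for an AR(p) process read, in matrix form,
  Gamma_p phi = r_p,   with   (Gamma_p)_{ij} = gamma(|i - j|),
                       (r_p)_i = gamma(i),   i,j = 1..p.
Substitute the sample gammas (Toeplitz matrix and right-hand side of size 3):
  Gamma_p = [[6.2303, -2.2529, -0.1692], [-2.2529, 6.2303, -2.2529], [-0.1692, -2.2529, 6.2303]]
  r_p     = [-2.2529, -0.1692, 3.0267]
Written out (R1..R3):
  (R1) 6.2303 phi_1 - 2.2529 phi_2 - 0.1692 phi_3 = -2.2529
  (R2) -2.2529 phi_1 + 6.2303 phi_2 - 2.2529 phi_3 = -0.1692
  (R3) -0.1692 phi_1 - 2.2529 phi_2 + 6.2303 phi_3 = 3.0267
Gaussian elimination:
  R2 <- R2 - (-2.2529/6.2303) R1 = R2 - (-0.361604) R1:  5.415643 phi_2 - 2.314083 phi_3 = -0.983857
  R3 <- R3 - (-0.1692/6.2303) R1 = R3 - (-0.027158) R1:  -2.314083 phi_2 + 6.225705 phi_3 = 2.965517
  R3 <- R3 - (-2.314083/5.415643) R2 = R3 - (-0.427296) R2:  5.236906 phi_3 = 2.545118
Back-substitution:
  phi_hat_3 = 2.545118 / 5.236906 = 0.485997
  phi_hat_2 = (-0.983857 - (-2.314083)(0.485997)) / 5.415643 = 0.025995
  phi_hat_1 = (-2.2529 - (-2.2529)(0.025995) - (-0.1692)(0.485997)) / 6.2303 = -0.339005
So phi_hat = [-0.3390, 0.0260, 0.4860].
Therefore phi_hat_2 = 0.0260.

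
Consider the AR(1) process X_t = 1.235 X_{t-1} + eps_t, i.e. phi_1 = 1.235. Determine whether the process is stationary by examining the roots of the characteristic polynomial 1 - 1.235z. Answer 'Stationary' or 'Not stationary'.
\text{Not stationary}

The AR(p) characteristic polynomial is P(z) = 1 - 1.235z.
Stationarity requires all roots to lie outside the unit circle, i.e. |z| > 1 for every root.
This is linear in z: 1 + (-1.235) z = 0  =>  z = -1/(-1.235) = 0.809717,  |z| = 0.809717.
Moduli of all roots: 0.8097.
All moduli strictly greater than 1? No.
Verdict: Not stationary.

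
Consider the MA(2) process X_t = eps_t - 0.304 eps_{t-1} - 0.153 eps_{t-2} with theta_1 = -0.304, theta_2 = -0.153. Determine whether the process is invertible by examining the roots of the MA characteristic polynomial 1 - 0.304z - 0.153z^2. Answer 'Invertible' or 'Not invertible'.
\text{Invertible}

The MA(q) characteristic polynomial is P(z) = 1 - 0.304z - 0.153z^2.
Invertibility requires all roots to lie outside the unit circle, i.e. |z| > 1 for every root.
Set 1 + (-0.304) z + (-0.153) z^2 = 0, i.e. a z^2 + b z + c = 0 with a = -0.153, b = -0.304, c = 1.
Discriminant D = b^2 - 4ac = (-0.304)^2 - 4*(-0.153)*1 = 0.092416 - (-0.612) = 0.704416.
D >= 0, so the roots are real: z = (-b +/- sqrt(D)) / (2a) = (0.304 +/- 0.839295) / (-0.306).
  z_1 = (0.304 + 0.839295) / (-0.306) = -3.7363,   |z_1| = 3.7363.
  z_2 = (0.304 - 0.839295) / (-0.306) = 1.7493,   |z_2| = 1.7493.
Moduli of all roots: 3.7363, 1.7493.
All moduli strictly greater than 1? Yes.
Verdict: Invertible.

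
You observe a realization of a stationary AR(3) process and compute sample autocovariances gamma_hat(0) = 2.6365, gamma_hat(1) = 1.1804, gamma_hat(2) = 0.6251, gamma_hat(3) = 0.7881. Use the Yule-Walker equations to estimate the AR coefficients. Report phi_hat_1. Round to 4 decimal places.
\hat\phi_{1} = 0.4170

The Yule-Walker equations for an AR(p) process read, in matrix form,
  Gamma_p phi = r_p,   with   (Gamma_p)_{ij} = gamma(|i - j|),
                       (r_p)_i = gamma(i),   i,j = 1..p.
Substitute the sample gammas (Toeplitz matrix and right-hand side of size 3):
  Gamma_p = [[2.6365, 1.1804, 0.6251], [1.1804, 2.6365, 1.1804], [0.6251, 1.1804, 2.6365]]
  r_p     = [1.1804, 0.6251, 0.7881]
Written out (R1..R3):
  (R1) 2.6365 phi_1 + 1.1804 phi_2 + 0.6251 phi_3 = 1.1804
  (R2) 1.1804 phi_1 + 2.6365 phi_2 + 1.1804 phi_3 = 0.6251
  (R3) 0.6251 phi_1 + 1.1804 phi_2 + 2.6365 phi_3 = 0.7881
Gaussian elimination:
  R2 <- R2 - (1.1804/2.6365) R1 = R2 - (0.447715) R1:  2.108017 phi_2 + 0.900533 phi_3 = 0.096617
  R3 <- R3 - (0.6251/2.6365) R1 = R3 - (0.237095) R1:  0.900533 phi_2 + 2.488292 phi_3 = 0.508233
  R3 <- R3 - (0.900533/2.108017) R2 = R3 - (0.427195) R2:  2.103589 phi_3 = 0.466959
Back-substitution:
  phi_hat_3 = 0.466959 / 2.103589 = 0.221982
  phi_hat_2 = (0.096617 - (0.900533)(0.221982)) / 2.108017 = -0.048996
  phi_hat_1 = (1.1804 - (1.1804)(-0.048996) - (0.6251)(0.221982)) / 2.6365 = 0.41702
So phi_hat = [0.4170, -0.0490, 0.2220].
Therefore phi_hat_1 = 0.4170.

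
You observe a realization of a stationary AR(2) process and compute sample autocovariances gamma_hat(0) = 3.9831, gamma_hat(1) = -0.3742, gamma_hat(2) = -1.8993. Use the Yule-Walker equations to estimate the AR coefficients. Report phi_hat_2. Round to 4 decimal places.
\hat\phi_{2} = -0.4900

The Yule-Walker equations for an AR(p) process read, in matrix form,
  Gamma_p phi = r_p,   with   (Gamma_p)_{ij} = gamma(|i - j|),
                       (r_p)_i = gamma(i),   i,j = 1..p.
Substitute the sample gammas (Toeplitz matrix and right-hand side of size 2):
  Gamma_p = [[3.9831, -0.3742], [-0.3742, 3.9831]]
  r_p     = [-0.3742, -1.8993]
Written out:
  3.9831 phi_1 - 0.3742 phi_2 = -0.3742
  -0.3742 phi_1 + 3.9831 phi_2 = -1.8993
Solve by Cramer's rule:
  det = gamma(0)^2 - gamma(1)^2 = (3.9831)^2 - (-0.3742)^2 = 15.86508561 - 0.14002564 = 15.72505997
  phi_hat_1 = [gamma(1) gamma(0) - gamma(1) gamma(2)] / det = [(-0.3742)(3.9831) - (-0.3742)(-1.8993)] / 15.72505997 = -2.20119408 / 15.72505997 = -0.14
  phi_hat_2 = [gamma(0) gamma(2) - gamma(1)^2] / det = [(3.9831)(-1.8993) - (-0.3742)^2] / 15.72505997 = -7.70512747 / 15.72505997 = -0.49
So phi_hat = [-0.1400, -0.4900].
Therefore phi_hat_2 = -0.4900.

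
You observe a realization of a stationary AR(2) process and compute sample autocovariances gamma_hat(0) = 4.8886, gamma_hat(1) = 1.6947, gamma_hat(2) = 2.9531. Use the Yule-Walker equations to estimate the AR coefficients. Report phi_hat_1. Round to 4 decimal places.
\hat\phi_{1} = 0.1560

The Yule-Walker equations for an AR(p) process read, in matrix form,
  Gamma_p phi = r_p,   with   (Gamma_p)_{ij} = gamma(|i - j|),
                       (r_p)_i = gamma(i),   i,j = 1..p.
Substitute the sample gammas (Toeplitz matrix and right-hand side of size 2):
  Gamma_p = [[4.8886, 1.6947], [1.6947, 4.8886]]
  r_p     = [1.6947, 2.9531]
Written out:
  4.8886 phi_1 + 1.6947 phi_2 = 1.6947
  1.6947 phi_1 + 4.8886 phi_2 = 2.9531
Solve by Cramer's rule:
  det = gamma(0)^2 - gamma(1)^2 = (4.8886)^2 - (1.6947)^2 = 23.89840996 - 2.87200809 = 21.02640187
  phi_hat_1 = [gamma(1) gamma(0) - gamma(1) gamma(2)] / det = [(1.6947)(4.8886) - (1.6947)(2.9531)] / 21.02640187 = 3.28009185 / 21.02640187 = 0.156
  phi_hat_2 = [gamma(0) gamma(2) - gamma(1)^2] / det = [(4.8886)(2.9531) - (1.6947)^2] / 21.02640187 = 11.56451657 / 21.02640187 = 0.55
So phi_hat = [0.1560, 0.5500].
Therefore phi_hat_1 = 0.1560.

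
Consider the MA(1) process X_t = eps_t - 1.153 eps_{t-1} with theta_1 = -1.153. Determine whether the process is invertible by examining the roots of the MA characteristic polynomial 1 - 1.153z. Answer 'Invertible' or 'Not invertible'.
\text{Not invertible}

The MA(q) characteristic polynomial is P(z) = 1 - 1.153z.
Invertibility requires all roots to lie outside the unit circle, i.e. |z| > 1 for every root.
This is linear in z: 1 + (-1.153) z = 0  =>  z = -1/(-1.153) = 0.867303,  |z| = 0.867303.
Moduli of all roots: 0.8673.
All moduli strictly greater than 1? No.
Verdict: Not invertible.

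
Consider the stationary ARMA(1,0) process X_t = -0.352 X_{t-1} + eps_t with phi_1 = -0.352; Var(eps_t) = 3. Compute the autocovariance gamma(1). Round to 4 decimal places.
\gamma(1) = -1.2053

Multiply the model equation by X_{t-k} and take expectations. With theta_0 = psi_0 = 1 and psi_j the MA(infinity) weights, this gives
  gamma(k) - sum_i phi_i gamma(k-i) = c_k,
  c_k = sigma^2 * sum_{j=k..q} theta_j psi_{j-k}   (c_k = 0 for k > q),
using gamma(-m) = gamma(m).
Pure AR (q = 0): c_0 = sigma^2 = 3, c_k = 0 for k >= 1.
Equations for k = 0 and k = 1 (AR order 1):
  gamma(0) = phi_1 gamma(1) + c_0
  gamma(1) = phi_1 gamma(0) + c_1
Substituting the second into the first: gamma(0) (1 - phi_1^2) = c_0 + phi_1 c_1, so
  gamma(0) = c_0 / (1 - phi_1^2) = 3 / (1 - (-0.352)^2) = 3 / 0.876096 = 3.424282.
  gamma(1) = phi_1 gamma(0) = (-0.352)(3.424282) = -1.205347.
Therefore gamma(1) = -1.2053 (to 4 decimal places).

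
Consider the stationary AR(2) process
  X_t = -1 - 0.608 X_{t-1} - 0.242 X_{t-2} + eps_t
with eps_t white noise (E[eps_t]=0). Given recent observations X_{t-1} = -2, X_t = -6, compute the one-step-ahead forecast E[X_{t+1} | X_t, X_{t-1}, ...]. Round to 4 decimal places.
E[X_{t+1} \mid \mathcal F_t] = 3.1320

For an AR(p) model X_t = c + sum_i phi_i X_{t-i} + eps_t, the
one-step-ahead conditional mean is
  E[X_{t+1} | X_t, ...] = c + sum_i phi_i X_{t+1-i}.
Substitute known values:
  E[X_{t+1} | ...] = -1 + (-0.608) * (-6) + (-0.242) * (-2)
                   = 3.1320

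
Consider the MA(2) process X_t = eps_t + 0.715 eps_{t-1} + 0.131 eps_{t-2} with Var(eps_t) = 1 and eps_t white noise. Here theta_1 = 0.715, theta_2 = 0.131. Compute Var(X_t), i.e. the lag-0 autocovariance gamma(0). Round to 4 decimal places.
\gamma(0) = 1.5284

For an MA(q) process X_t = eps_t + sum_i theta_i eps_{t-i} with
Var(eps_t) = sigma^2, the variance is
  gamma(0) = sigma^2 * (1 + sum_i theta_i^2).
  sum_i theta_i^2 = (0.715)^2 + (0.131)^2 = 0.511225 + 0.017161 = 0.528386.
  gamma(0) = 1 * (1 + 0.528386) = 1 * 1.528386 = 1.528386, which rounds to 1.5284.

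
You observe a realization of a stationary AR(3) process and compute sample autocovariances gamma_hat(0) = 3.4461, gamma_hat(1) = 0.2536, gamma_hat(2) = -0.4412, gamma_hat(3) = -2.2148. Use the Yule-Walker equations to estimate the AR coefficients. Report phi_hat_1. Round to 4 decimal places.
\hat\phi_{1} = -0.0020

The Yule-Walker equations for an AR(p) process read, in matrix form,
  Gamma_p phi = r_p,   with   (Gamma_p)_{ij} = gamma(|i - j|),
                       (r_p)_i = gamma(i),   i,j = 1..p.
Substitute the sample gammas (Toeplitz matrix and right-hand side of size 3):
  Gamma_p = [[3.4461, 0.2536, -0.4412], [0.2536, 3.4461, 0.2536], [-0.4412, 0.2536, 3.4461]]
  r_p     = [0.2536, -0.4412, -2.2148]
Written out (R1..R3):
  (R1) 3.4461 phi_1 + 0.2536 phi_2 - 0.4412 phi_3 = 0.2536
  (R2) 0.2536 phi_1 + 3.4461 phi_2 + 0.2536 phi_3 = -0.4412
  (R3) -0.4412 phi_1 + 0.2536 phi_2 + 3.4461 phi_3 = -2.2148
Gaussian elimination:
  R2 <- R2 - (0.2536/3.4461) R1 = R2 - (0.07359) R1:  3.427437 phi_2 + 0.286068 phi_3 = -0.459863
  R3 <- R3 - (-0.4412/3.4461) R1 = R3 - (-0.128029) R1:  0.286068 phi_2 + 3.389614 phi_3 = -2.182332
  R3 <- R3 - (0.286068/3.427437) R2 = R3 - (0.083464) R2:  3.365737 phi_3 = -2.14395
Back-substitution:
  phi_hat_3 = -2.14395 / 3.365737 = -0.636993
  phi_hat_2 = (-0.459863 - (0.286068)(-0.636993)) / 3.427437 = -0.081005
  phi_hat_1 = (0.2536 - (0.2536)(-0.081005) - (-0.4412)(-0.636993)) / 3.4461 = -0.002002
So phi_hat = [-0.0020, -0.0810, -0.6370].
Therefore phi_hat_1 = -0.0020.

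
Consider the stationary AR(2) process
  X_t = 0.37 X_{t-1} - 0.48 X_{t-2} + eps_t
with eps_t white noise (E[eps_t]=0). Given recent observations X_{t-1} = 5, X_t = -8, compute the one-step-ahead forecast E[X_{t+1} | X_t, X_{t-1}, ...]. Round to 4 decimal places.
E[X_{t+1} \mid \mathcal F_t] = -5.3600

For an AR(p) model X_t = c + sum_i phi_i X_{t-i} + eps_t, the
one-step-ahead conditional mean is
  E[X_{t+1} | X_t, ...] = c + sum_i phi_i X_{t+1-i}.
Substitute known values:
  E[X_{t+1} | ...] = (0.37) * (-8) + (-0.48) * (5)
                   = -5.3600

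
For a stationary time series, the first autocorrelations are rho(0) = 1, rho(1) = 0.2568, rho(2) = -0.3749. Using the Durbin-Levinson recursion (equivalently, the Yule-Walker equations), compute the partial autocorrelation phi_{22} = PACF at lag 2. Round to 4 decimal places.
\phi_{22} = -0.4720

The PACF at lag k is phi_{kk}, the last component of the solution
to the Yule-Walker system G_k phi = r_k where
  (G_k)_{ij} = rho(|i - j|), (r_k)_i = rho(i), i,j = 1..k.
Equivalently, Durbin-Levinson gives phi_{kk} iteratively:
  phi_{11} = rho(1)
  phi_{kk} = [rho(k) - sum_{j=1..k-1} phi_{k-1,j} rho(k-j)]
            / [1 - sum_{j=1..k-1} phi_{k-1,j} rho(j)],
  phi_{k,j} = phi_{k-1,j} - phi_{kk} phi_{k-1,k-j},  j = 1..k-1.
Step k = 1:
  phi_11 = rho(1) = 0.2568.
Step k = 2:
  phi_22 = [rho(2) - phi_11 rho(1)] / [1 - phi_11 rho(1)] = [-0.3749 - (0.2568)(0.2568)] / [1 - (0.2568)(0.2568)]
         = -0.44084624 / 0.93405376 = -0.472.
Therefore phi_{22} = -0.4720.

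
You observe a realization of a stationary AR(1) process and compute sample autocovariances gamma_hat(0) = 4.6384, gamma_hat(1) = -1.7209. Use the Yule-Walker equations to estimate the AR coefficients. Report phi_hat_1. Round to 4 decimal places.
\hat\phi_{1} = -0.3710

The Yule-Walker equations for an AR(p) process read, in matrix form,
  Gamma_p phi = r_p,   with   (Gamma_p)_{ij} = gamma(|i - j|),
                       (r_p)_i = gamma(i),   i,j = 1..p.
Substitute the sample gammas (Toeplitz matrix and right-hand side of size 1):
  Gamma_p = [[4.6384]]
  r_p     = [-1.7209]
With p = 1 this is the single equation gamma(0) phi_1 = gamma(1):
  phi_hat_1 = gamma(1) / gamma(0) = -1.7209 / 4.6384 = -0.3710.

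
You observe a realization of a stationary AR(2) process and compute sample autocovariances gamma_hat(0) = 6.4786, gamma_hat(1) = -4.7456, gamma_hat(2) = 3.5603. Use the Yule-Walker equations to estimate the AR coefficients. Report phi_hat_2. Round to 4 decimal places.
\hat\phi_{2} = 0.0280

The Yule-Walker equations for an AR(p) process read, in matrix form,
  Gamma_p phi = r_p,   with   (Gamma_p)_{ij} = gamma(|i - j|),
                       (r_p)_i = gamma(i),   i,j = 1..p.
Substitute the sample gammas (Toeplitz matrix and right-hand side of size 2):
  Gamma_p = [[6.4786, -4.7456], [-4.7456, 6.4786]]
  r_p     = [-4.7456, 3.5603]
Written out:
  6.4786 phi_1 - 4.7456 phi_2 = -4.7456
  -4.7456 phi_1 + 6.4786 phi_2 = 3.5603
Solve by Cramer's rule:
  det = gamma(0)^2 - gamma(1)^2 = (6.4786)^2 - (-4.7456)^2 = 41.97225796 - 22.52071936 = 19.4515386
  phi_hat_1 = [gamma(1) gamma(0) - gamma(1) gamma(2)] / det = [(-4.7456)(6.4786) - (-4.7456)(3.5603)] / 19.4515386 = -13.84908448 / 19.4515386 = -0.712
  phi_hat_2 = [gamma(0) gamma(2) - gamma(1)^2] / det = [(6.4786)(3.5603) - (-4.7456)^2] / 19.4515386 = 0.54504022 / 19.4515386 = 0.028
So phi_hat = [-0.7120, 0.0280].
Therefore phi_hat_2 = 0.0280.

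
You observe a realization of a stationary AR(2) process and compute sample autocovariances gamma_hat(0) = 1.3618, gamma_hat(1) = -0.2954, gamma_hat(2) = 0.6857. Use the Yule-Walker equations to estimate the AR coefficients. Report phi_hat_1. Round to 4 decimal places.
\hat\phi_{1} = -0.1130

The Yule-Walker equations for an AR(p) process read, in matrix form,
  Gamma_p phi = r_p,   with   (Gamma_p)_{ij} = gamma(|i - j|),
                       (r_p)_i = gamma(i),   i,j = 1..p.
Substitute the sample gammas (Toeplitz matrix and right-hand side of size 2):
  Gamma_p = [[1.3618, -0.2954], [-0.2954, 1.3618]]
  r_p     = [-0.2954, 0.6857]
Written out:
  1.3618 phi_1 - 0.2954 phi_2 = -0.2954
  -0.2954 phi_1 + 1.3618 phi_2 = 0.6857
Solve by Cramer's rule:
  det = gamma(0)^2 - gamma(1)^2 = (1.3618)^2 - (-0.2954)^2 = 1.85449924 - 0.08726116 = 1.76723808
  phi_hat_1 = [gamma(1) gamma(0) - gamma(1) gamma(2)] / det = [(-0.2954)(1.3618) - (-0.2954)(0.6857)] / 1.76723808 = -0.19971994 / 1.76723808 = -0.113
  phi_hat_2 = [gamma(0) gamma(2) - gamma(1)^2] / det = [(1.3618)(0.6857) - (-0.2954)^2] / 1.76723808 = 0.8465251 / 1.76723808 = 0.479
So phi_hat = [-0.1130, 0.4790].
Therefore phi_hat_1 = -0.1130.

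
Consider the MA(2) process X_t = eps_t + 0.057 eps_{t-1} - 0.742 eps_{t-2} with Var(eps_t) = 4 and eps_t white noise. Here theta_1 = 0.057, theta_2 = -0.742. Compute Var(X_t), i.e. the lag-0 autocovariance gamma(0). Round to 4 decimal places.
\gamma(0) = 6.2153

For an MA(q) process X_t = eps_t + sum_i theta_i eps_{t-i} with
Var(eps_t) = sigma^2, the variance is
  gamma(0) = sigma^2 * (1 + sum_i theta_i^2).
  sum_i theta_i^2 = (0.057)^2 + (-0.742)^2 = 0.003249 + 0.550564 = 0.553813.
  gamma(0) = 4 * (1 + 0.553813) = 4 * 1.553813 = 6.215252, which rounds to 6.2153.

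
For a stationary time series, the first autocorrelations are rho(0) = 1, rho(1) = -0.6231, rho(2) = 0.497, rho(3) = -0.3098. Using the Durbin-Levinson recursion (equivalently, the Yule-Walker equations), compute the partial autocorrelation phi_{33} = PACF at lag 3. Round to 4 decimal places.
\phi_{33} = 0.0938

The PACF at lag k is phi_{kk}, the last component of the solution
to the Yule-Walker system G_k phi = r_k where
  (G_k)_{ij} = rho(|i - j|), (r_k)_i = rho(i), i,j = 1..k.
Equivalently, Durbin-Levinson gives phi_{kk} iteratively:
  phi_{11} = rho(1)
  phi_{kk} = [rho(k) - sum_{j=1..k-1} phi_{k-1,j} rho(k-j)]
            / [1 - sum_{j=1..k-1} phi_{k-1,j} rho(j)],
  phi_{k,j} = phi_{k-1,j} - phi_{kk} phi_{k-1,k-j},  j = 1..k-1.
Step k = 1:
  phi_11 = rho(1) = -0.6231.
Step k = 2:
  phi_22 = [rho(2) - phi_11 rho(1)] / [1 - phi_11 rho(1)] = [0.497 - (-0.6231)(-0.6231)] / [1 - (-0.6231)(-0.6231)]
         = 0.10874639 / 0.61174639 = 0.177764.
  Update: phi_21 = phi_11 - phi_22 phi_11 = -0.6231 - (0.177764)(-0.6231) = -0.512335.
Step k = 3:
  phi_33 = [rho(3) - phi_21 rho(2) - phi_22 rho(1)] / [1 - phi_21 rho(1) - phi_22 rho(2)]
    numerator   = -0.3098 - (-0.512335)(0.497) - (0.177764)(-0.6231) = 0.05559532
    denominator = 1 - (-0.512335)(-0.6231) - (0.177764)(0.497) = 0.59241521
  phi_33 = 0.05559532 / 0.59241521 = 0.0938.
Therefore phi_{33} = 0.0938.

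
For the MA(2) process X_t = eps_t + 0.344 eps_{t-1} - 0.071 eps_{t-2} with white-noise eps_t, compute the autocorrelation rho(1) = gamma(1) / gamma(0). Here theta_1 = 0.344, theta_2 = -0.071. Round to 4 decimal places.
\rho(1) = 0.2845

For an MA(q) process with theta_0 = 1, the autocovariance is
  gamma(k) = sigma^2 * sum_{i=0..q-k} theta_i * theta_{i+k},
and rho(k) = gamma(k) / gamma(0). Sigma^2 cancels.
  numerator   = (1)*(0.344) + (0.344)*(-0.071) = 0.319576.
  denominator = (1)^2 + (0.344)^2 + (-0.071)^2 = 1.123377.
  rho(1) = 0.319576 / 1.123377 = 0.2845.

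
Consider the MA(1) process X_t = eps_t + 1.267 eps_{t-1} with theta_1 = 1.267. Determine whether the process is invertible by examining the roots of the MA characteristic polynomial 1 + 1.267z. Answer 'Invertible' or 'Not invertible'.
\text{Not invertible}

The MA(q) characteristic polynomial is P(z) = 1 + 1.267z.
Invertibility requires all roots to lie outside the unit circle, i.e. |z| > 1 for every root.
This is linear in z: 1 + (1.267) z = 0  =>  z = -1/(1.267) = -0.789266,  |z| = 0.789266.
Moduli of all roots: 0.7893.
All moduli strictly greater than 1? No.
Verdict: Not invertible.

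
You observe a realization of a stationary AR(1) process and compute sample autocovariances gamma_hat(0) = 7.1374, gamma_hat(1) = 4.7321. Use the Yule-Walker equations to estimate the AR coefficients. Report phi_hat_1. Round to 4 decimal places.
\hat\phi_{1} = 0.6630

The Yule-Walker equations for an AR(p) process read, in matrix form,
  Gamma_p phi = r_p,   with   (Gamma_p)_{ij} = gamma(|i - j|),
                       (r_p)_i = gamma(i),   i,j = 1..p.
Substitute the sample gammas (Toeplitz matrix and right-hand side of size 1):
  Gamma_p = [[7.1374]]
  r_p     = [4.7321]
With p = 1 this is the single equation gamma(0) phi_1 = gamma(1):
  phi_hat_1 = gamma(1) / gamma(0) = 4.7321 / 7.1374 = 0.6630.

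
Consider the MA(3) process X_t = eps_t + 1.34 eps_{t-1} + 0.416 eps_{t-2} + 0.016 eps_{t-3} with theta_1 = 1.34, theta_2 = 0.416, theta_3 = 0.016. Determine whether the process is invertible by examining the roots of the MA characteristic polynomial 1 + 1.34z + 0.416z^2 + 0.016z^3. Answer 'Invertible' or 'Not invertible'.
\text{Invertible}

The MA(q) characteristic polynomial is P(z) = 1 + 1.34z + 0.416z^2 + 0.016z^3.
Invertibility requires all roots to lie outside the unit circle, i.e. |z| > 1 for every root.
Degree 3: look for a simple real root z0 first, then factor out (1 - z/z0) and solve the remaining quadratic.
Testing z0 = -2.5: P(-2.5) = 1 + (1.34)(-2.5) + (0.416)(-2.5)^2 + (0.016)(-2.5)^3
  = 1 + (-3.35) + (2.6) + (-0.25) = 0.  So z_0 = -2.5 is a root, |z_0| = 2.5.
Divide out the factor (1 + 0.4 z) = (1 - z/z0) (since 1/z0 = -0.4):
  P(z) = (1 + 0.4 z)(1 + (0.94) z + (0.04) z^2)
  [check: z-coef 0.94 - (-0.4) = 1.34; z^2-coef 0.04 - (-0.4)(0.94) = 0.416; z^3-coef -(-0.4)(0.04) = 0.016.]
Remaining roots from the quadratic factor 1 + (0.94) z + (0.04) z^2:
  Set 1 + (0.94) z + (0.04) z^2 = 0, i.e. a z^2 + b z + c = 0 with a = 0.04, b = 0.94, c = 1.
  Discriminant D = b^2 - 4ac = (0.94)^2 - 4*(0.04)*1 = 0.8836 - (0.16) = 0.7236.
  D >= 0, so the roots are real: z = (-b +/- sqrt(D)) / (2a) = (-0.94 +/- 0.850647) / (0.08).
    z_1 = (-0.94 + 0.850647) / (0.08) = -1.1169,   |z_1| = 1.1169.
    z_2 = (-0.94 - 0.850647) / (0.08) = -22.3831,   |z_2| = 22.3831.
Moduli of all roots: 2.5000, 1.1169, 22.3831.
All moduli strictly greater than 1? Yes.
Verdict: Invertible.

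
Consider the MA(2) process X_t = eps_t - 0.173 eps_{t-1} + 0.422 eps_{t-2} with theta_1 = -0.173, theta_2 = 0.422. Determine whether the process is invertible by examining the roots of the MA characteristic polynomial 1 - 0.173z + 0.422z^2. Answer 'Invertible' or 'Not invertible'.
\text{Invertible}

The MA(q) characteristic polynomial is P(z) = 1 - 0.173z + 0.422z^2.
Invertibility requires all roots to lie outside the unit circle, i.e. |z| > 1 for every root.
Set 1 + (-0.173) z + (0.422) z^2 = 0, i.e. a z^2 + b z + c = 0 with a = 0.422, b = -0.173, c = 1.
Discriminant D = b^2 - 4ac = (-0.173)^2 - 4*(0.422)*1 = 0.029929 - (1.688) = -1.658071.
D < 0, so the roots are the complex-conjugate pair z = (-b +/- i sqrt(-D)) / (2a) = 0.205 +/- 1.5257i.
For a conjugate pair |z|^2 = z * conj(z) = (product of roots) = c/a = 1/(0.422) = 2.369668, so |z| = sqrt(2.369668) = 1.5394 for both roots.
Moduli of all roots: 1.5394, 1.5394.
All moduli strictly greater than 1? Yes.
Verdict: Invertible.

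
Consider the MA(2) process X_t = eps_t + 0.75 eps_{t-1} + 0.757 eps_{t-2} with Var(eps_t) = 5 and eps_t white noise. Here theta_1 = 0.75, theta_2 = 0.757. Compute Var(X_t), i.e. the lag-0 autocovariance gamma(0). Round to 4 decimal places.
\gamma(0) = 10.6777

For an MA(q) process X_t = eps_t + sum_i theta_i eps_{t-i} with
Var(eps_t) = sigma^2, the variance is
  gamma(0) = sigma^2 * (1 + sum_i theta_i^2).
  sum_i theta_i^2 = (0.75)^2 + (0.757)^2 = 0.5625 + 0.573049 = 1.135549.
  gamma(0) = 5 * (1 + 1.135549) = 5 * 2.135549 = 10.677745, which rounds to 10.6777.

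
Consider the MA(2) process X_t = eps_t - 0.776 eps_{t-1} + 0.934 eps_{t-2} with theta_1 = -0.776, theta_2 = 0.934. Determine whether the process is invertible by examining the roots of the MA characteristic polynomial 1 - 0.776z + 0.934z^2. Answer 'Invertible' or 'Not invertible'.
\text{Invertible}

The MA(q) characteristic polynomial is P(z) = 1 - 0.776z + 0.934z^2.
Invertibility requires all roots to lie outside the unit circle, i.e. |z| > 1 for every root.
Set 1 + (-0.776) z + (0.934) z^2 = 0, i.e. a z^2 + b z + c = 0 with a = 0.934, b = -0.776, c = 1.
Discriminant D = b^2 - 4ac = (-0.776)^2 - 4*(0.934)*1 = 0.602176 - (3.736) = -3.133824.
D < 0, so the roots are the complex-conjugate pair z = (-b +/- i sqrt(-D)) / (2a) = 0.4154 +/- 0.9477i.
For a conjugate pair |z|^2 = z * conj(z) = (product of roots) = c/a = 1/(0.934) = 1.070664, so |z| = sqrt(1.070664) = 1.0347 for both roots.
Moduli of all roots: 1.0347, 1.0347.
All moduli strictly greater than 1? Yes.
Verdict: Invertible.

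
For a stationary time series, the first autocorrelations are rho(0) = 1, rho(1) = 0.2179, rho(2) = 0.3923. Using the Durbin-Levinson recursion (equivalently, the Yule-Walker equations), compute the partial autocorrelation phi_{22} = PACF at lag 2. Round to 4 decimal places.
\phi_{22} = 0.3620

The PACF at lag k is phi_{kk}, the last component of the solution
to the Yule-Walker system G_k phi = r_k where
  (G_k)_{ij} = rho(|i - j|), (r_k)_i = rho(i), i,j = 1..k.
Equivalently, Durbin-Levinson gives phi_{kk} iteratively:
  phi_{11} = rho(1)
  phi_{kk} = [rho(k) - sum_{j=1..k-1} phi_{k-1,j} rho(k-j)]
            / [1 - sum_{j=1..k-1} phi_{k-1,j} rho(j)],
  phi_{k,j} = phi_{k-1,j} - phi_{kk} phi_{k-1,k-j},  j = 1..k-1.
Step k = 1:
  phi_11 = rho(1) = 0.2179.
Step k = 2:
  phi_22 = [rho(2) - phi_11 rho(1)] / [1 - phi_11 rho(1)] = [0.3923 - (0.2179)(0.2179)] / [1 - (0.2179)(0.2179)]
         = 0.34481959 / 0.95251959 = 0.362.
Therefore phi_{22} = 0.3620.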